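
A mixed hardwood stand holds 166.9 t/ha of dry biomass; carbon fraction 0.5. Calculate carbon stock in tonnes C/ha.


Formula: Carbon Stock = Biomass * Carbon Fraction
C = 166.9 t/ha * 0.5
C = 83.5 t C/ha

83.5


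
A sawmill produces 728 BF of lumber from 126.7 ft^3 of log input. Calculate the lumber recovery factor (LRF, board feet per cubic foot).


Formula: LRF = Lumber Output (BF) / Log Input (ft^3)
LRF = 728 BF / 126.7 ft^3
LRF = 5.75 BF/ft^3

5.75


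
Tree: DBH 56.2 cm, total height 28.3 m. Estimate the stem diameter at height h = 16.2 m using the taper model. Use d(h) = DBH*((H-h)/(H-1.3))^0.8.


Taper: d(h) = DBH * ((H - h) / (H - 1.3))^0.8
Numerator = H - h = 28.3 - 16.2 = 12.1 m
Denominator = H - 1.3 = 28.3 - 1.3 = 27.0 m
Ratio = 12.1 / 27.0 = 0.44815
d = 56.2 * 0.44815^0.8 = 29.6 cm

29.6


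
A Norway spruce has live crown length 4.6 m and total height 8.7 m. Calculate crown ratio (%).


Formula: Crown Ratio = (Crown Length / Total Height) * 100
CR = (4.6 m / 8.7 m) * 100
CR = 0.5287 * 100 = 52.9%

52.9


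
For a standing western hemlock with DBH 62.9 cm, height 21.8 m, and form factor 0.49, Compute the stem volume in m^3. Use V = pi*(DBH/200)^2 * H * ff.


Formula: V = pi * (DBH/200)^2 * H * ff
Radius = DBH/200 = 62.9/200 = 0.3145 m
Radius^2 = 0.3145^2 = 0.09891025 m^2
V = pi * 0.09891025 * 21.8 * 0.49
V = 3.319 m^3

3.319


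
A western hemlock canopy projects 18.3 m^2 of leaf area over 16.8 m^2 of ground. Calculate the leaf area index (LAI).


Formula: LAI = total leaf area / ground area  (dimensionless)
LAI = 18.3 m^2 / 16.8 m^2
LAI = 1.09

1.09


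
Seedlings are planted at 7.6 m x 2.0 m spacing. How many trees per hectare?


Formula: TPH = 10000 m^2/ha / (spacing_x * spacing_y)
Area per tree = 7.6 m * 2.0 m = 15.2 m^2
TPH = 10000 / 15.2 = 658 trees/ha

658


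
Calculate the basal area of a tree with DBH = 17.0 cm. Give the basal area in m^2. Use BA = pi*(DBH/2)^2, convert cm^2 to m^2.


Formula: BA = pi * (DBH/2)^2 / 10000  (cm^2 to m^2)
Radius = DBH/2 = 17.0/2 = 8.5 cm
BA = pi * 8.5^2 / 10000
   = 226.9801 cm^2 / 10000
   = 0.0227 m^2

0.0227


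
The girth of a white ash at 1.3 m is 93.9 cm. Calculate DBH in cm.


Formula: DBH = C / pi
DBH = 93.9 / pi
pi = 3.14159...
DBH = 29.9 cm

29.9


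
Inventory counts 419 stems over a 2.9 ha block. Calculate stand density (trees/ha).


Formula: Stand Density = N_trees / Area_ha
Density = 419 trees / 2.9 ha
Density = 144 trees/ha

144


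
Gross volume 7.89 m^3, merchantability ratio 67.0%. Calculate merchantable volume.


Formula: MV = V_total * (merchantable_pct / 100)
Merchantable fraction = 67.0% / 100 = 0.67
MV = 7.89 m^3 * 0.67 = 5.286 m^3

5.286


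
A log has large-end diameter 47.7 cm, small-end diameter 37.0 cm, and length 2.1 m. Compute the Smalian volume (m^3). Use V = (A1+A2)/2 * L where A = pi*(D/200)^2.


Smalian: V = (A1 + A2)/2 * L,  A = pi*(D/200)^2
A1 = pi*(47.7/200)^2 = 0.178701 m^2
A2 = pi*(37.0/200)^2 = 0.107521 m^2
V = (0.178701+0.107521)/2*2.1 = 0.3005 m^3

0.3005


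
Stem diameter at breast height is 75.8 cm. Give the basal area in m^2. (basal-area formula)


Formula: BA = pi * (DBH/2)^2 / 10000  (cm^2 to m^2)
Radius = DBH/2 = 75.8/2 = 37.9 cm
BA = pi * 37.9^2 / 10000
   = 4512.6151 cm^2 / 10000
   = 0.4513 m^2

0.4513


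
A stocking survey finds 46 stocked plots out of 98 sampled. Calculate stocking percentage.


Formula: Stocking % = stocked plots / total plots * 100
Stocking = 46 / 98 * 100
Stocking = 0.4694 * 100 = 46.9%

46.9


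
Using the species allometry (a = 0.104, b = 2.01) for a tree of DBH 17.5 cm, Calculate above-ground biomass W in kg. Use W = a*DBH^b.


Formula: W = a * DBH^b  (allometric power law)
DBH^b = 17.5^2.01 = 315.1421
W = 0.104 * 315.1421 = 32.8 kg

32.8


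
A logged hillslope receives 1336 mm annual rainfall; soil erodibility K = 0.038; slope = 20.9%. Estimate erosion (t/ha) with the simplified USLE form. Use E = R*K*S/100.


Formula: E = R * K * S / 100  (simplified USLE)
R * K = 1336 * 0.038 = 50.768
E = 50.768 * 20.9 / 100 = 10.61 t/ha

10.61


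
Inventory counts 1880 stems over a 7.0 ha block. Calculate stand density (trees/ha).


Formula: Stand Density = N_trees / Area_ha
Density = 1880 trees / 7.0 ha
Density = 269 trees/ha

269


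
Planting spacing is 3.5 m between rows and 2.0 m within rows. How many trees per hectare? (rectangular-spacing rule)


Formula: TPH = 10000 m^2/ha / (spacing_x * spacing_y)
Area per tree = 3.5 m * 2.0 m = 7.0 m^2
TPH = 10000 / 7.0 = 1429 trees/ha

1429


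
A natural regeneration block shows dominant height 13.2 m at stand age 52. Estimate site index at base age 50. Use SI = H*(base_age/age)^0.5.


Formula: SI = H_dom * (base_age / age)^0.5
Age ratio = 50 / 52 = 0.96154
sqrt(age_ratio) = 0.98058
SI = 13.2 * 0.98058 = 12.9 m

12.9


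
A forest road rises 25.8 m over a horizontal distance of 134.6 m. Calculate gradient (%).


Formula: Gradient = rise / run * 100
Gradient = 25.8 / 134.6 * 100 = 19.2%

19.2


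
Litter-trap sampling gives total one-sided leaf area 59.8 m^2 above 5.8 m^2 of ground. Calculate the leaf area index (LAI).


Formula: LAI = total leaf area / ground area  (dimensionless)
LAI = 59.8 m^2 / 5.8 m^2
LAI = 10.31

10.31


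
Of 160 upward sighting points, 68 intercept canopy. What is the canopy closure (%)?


Formula: Canopy closure = covered points / total points * 100
Closure = 68 / 160 * 100
Closure = 0.425 * 100 = 42.5%

42.5


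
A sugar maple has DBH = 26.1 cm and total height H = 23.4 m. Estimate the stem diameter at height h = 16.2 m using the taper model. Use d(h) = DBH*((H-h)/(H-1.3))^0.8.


Taper: d(h) = DBH * ((H - h) / (H - 1.3))^0.8
Numerator = H - h = 23.4 - 16.2 = 7.2 m
Denominator = H - 1.3 = 23.4 - 1.3 = 22.1 m
Ratio = 7.2 / 22.1 = 0.32579
d = 26.1 * 0.32579^0.8 = 10.6 cm

10.6


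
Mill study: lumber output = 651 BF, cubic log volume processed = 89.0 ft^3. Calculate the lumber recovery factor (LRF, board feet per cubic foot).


Formula: LRF = Lumber Output (BF) / Log Input (ft^3)
LRF = 651 BF / 89.0 ft^3
LRF = 7.31 BF/ft^3

7.31


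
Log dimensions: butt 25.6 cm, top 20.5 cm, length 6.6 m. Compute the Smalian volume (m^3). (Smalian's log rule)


Smalian: V = (A1 + A2)/2 * L,  A = pi*(D/200)^2
A1 = pi*(25.6/200)^2 = 0.051472 m^2
A2 = pi*(20.5/200)^2 = 0.033006 m^2
V = (0.051472+0.033006)/2*6.6 = 0.2788 m^3

0.2788


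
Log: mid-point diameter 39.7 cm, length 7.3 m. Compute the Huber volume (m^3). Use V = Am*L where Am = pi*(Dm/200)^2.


Huber: V = Am * L,  Am = pi*(Dm/200)^2
Am = pi*(39.7/200)^2 = 0.123786 m^2
V = 0.123786*7.3 = 0.9036 m^3

0.9036


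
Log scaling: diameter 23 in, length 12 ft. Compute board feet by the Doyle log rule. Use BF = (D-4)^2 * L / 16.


Doyle: BF = (D - 4)^2 * L / 16
Adjusted diameter = 23 - 4 = 19 in
(D-4)^2 = 19^2 = 361
BF = 361 * 12 / 16 = 271 BF

271


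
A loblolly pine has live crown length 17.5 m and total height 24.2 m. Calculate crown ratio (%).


Formula: Crown Ratio = (Crown Length / Total Height) * 100
CR = (17.5 m / 24.2 m) * 100
CR = 0.7231 * 100 = 72.3%

72.3


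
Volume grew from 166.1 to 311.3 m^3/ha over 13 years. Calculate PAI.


Formula: PAI = (V_T2 - V_T1) / (T2 - T1)
Volume increment = 311.3 - 166.1 = 145.2 m^3/ha
PAI = 145.2 / 13 = 11.17 m^3/ha/year

11.17


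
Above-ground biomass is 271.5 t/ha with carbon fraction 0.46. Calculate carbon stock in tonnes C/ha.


Formula: Carbon Stock = Biomass * Carbon Fraction
C = 271.5 t/ha * 0.46
C = 124.9 t C/ha

124.9


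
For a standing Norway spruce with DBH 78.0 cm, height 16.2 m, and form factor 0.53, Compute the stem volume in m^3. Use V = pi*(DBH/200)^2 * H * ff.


Formula: V = pi * (DBH/200)^2 * H * ff
Radius = DBH/200 = 78.0/200 = 0.39 m
Radius^2 = 0.39^2 = 0.1521 m^2
V = pi * 0.1521 * 16.2 * 0.53
V = 4.103 m^3

4.103


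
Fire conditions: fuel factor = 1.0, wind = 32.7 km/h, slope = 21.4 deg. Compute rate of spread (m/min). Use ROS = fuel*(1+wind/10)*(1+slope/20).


Formula: ROS = fuel * (1 + wind/10) * (1 + slope/20)
Wind factor = 1 + 32.7/10 = 4.27
Slope factor = 1 + 21.4/20 = 2.07
ROS = 1.0 * 4.27 * 2.07 = 8.84 m/min

8.84


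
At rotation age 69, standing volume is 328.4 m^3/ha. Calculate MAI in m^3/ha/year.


Formula: MAI = Total Volume / Stand Age
MAI = 328.4 m^3/ha / 69 years
MAI = 4.76 m^3/ha/year

4.76


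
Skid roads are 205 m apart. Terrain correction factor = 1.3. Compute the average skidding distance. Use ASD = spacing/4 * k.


Formula: ASD = (spacing / 4) * correction
Uncorrected distance = spacing / 4 = 205 / 4 = 51.25 m
ASD = 51.25 * 1.3 = 67 m

67


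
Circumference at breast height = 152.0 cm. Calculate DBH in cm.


Formula: DBH = C / pi
DBH = 152.0 / pi
pi = 3.14159...
DBH = 48.4 cm

48.4


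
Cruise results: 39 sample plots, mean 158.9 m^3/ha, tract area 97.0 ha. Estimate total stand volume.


Formula: Total Volume = Mean Volume per ha * Total Area
Total Volume = 158.9 m^3/ha * 97.0 ha
Total Volume = 15413 m^3

15413


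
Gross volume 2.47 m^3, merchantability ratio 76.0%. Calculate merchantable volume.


Formula: MV = V_total * (merchantable_pct / 100)
Merchantable fraction = 76.0% / 100 = 0.76
MV = 2.47 m^3 * 0.76 = 1.877 m^3

1.877


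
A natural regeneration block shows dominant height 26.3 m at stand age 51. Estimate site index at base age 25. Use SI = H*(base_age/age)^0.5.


Formula: SI = H_dom * (base_age / age)^0.5
Age ratio = 25 / 51 = 0.4902
sqrt(age_ratio) = 0.70014
SI = 26.3 * 0.70014 = 18.4 m

18.4


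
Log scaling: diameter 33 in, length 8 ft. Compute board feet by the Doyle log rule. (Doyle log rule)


Doyle: BF = (D - 4)^2 * L / 16
Adjusted diameter = 33 - 4 = 29 in
(D-4)^2 = 29^2 = 841
BF = 841 * 8 / 16 = 421 BF

421


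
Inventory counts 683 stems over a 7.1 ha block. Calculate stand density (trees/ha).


Formula: Stand Density = N_trees / Area_ha
Density = 683 trees / 7.1 ha
Density = 96 trees/ha

96


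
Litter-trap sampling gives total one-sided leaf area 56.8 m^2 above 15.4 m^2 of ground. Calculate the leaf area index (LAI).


Formula: LAI = total leaf area / ground area  (dimensionless)
LAI = 56.8 m^2 / 15.4 m^2
LAI = 3.69

3.69


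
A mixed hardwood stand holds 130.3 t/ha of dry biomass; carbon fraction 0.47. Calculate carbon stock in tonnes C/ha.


Formula: Carbon Stock = Biomass * Carbon Fraction
C = 130.3 t/ha * 0.47
C = 61.2 t C/ha

61.2


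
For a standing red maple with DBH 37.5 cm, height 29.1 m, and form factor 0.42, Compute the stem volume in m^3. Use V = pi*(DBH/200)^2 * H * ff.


Formula: V = pi * (DBH/200)^2 * H * ff
Radius = DBH/200 = 37.5/200 = 0.1875 m
Radius^2 = 0.1875^2 = 0.03515625 m^2
V = pi * 0.03515625 * 29.1 * 0.42
V = 1.35 m^3

1.35


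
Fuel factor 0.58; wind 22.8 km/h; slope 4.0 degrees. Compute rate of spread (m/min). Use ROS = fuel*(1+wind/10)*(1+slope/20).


Formula: ROS = fuel * (1 + wind/10) * (1 + slope/20)
Wind factor = 1 + 22.8/10 = 3.28
Slope factor = 1 + 4.0/20 = 1.2
ROS = 0.58 * 3.28 * 1.2 = 2.28 m/min

2.28


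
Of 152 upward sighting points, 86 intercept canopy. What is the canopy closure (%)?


Formula: Canopy closure = covered points / total points * 100
Closure = 86 / 152 * 100
Closure = 0.5658 * 100 = 56.6%

56.6


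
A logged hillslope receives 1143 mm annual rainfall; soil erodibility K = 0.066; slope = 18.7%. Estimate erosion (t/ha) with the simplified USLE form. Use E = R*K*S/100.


Formula: E = R * K * S / 100  (simplified USLE)
R * K = 1143 * 0.066 = 75.438
E = 75.438 * 18.7 / 100 = 14.11 t/ha

14.11


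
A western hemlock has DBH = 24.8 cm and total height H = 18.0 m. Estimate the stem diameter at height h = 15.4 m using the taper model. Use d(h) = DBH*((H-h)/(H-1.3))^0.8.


Taper: d(h) = DBH * ((H - h) / (H - 1.3))^0.8
Numerator = H - h = 18.0 - 15.4 = 2.6 m
Denominator = H - 1.3 = 18.0 - 1.3 = 16.7 m
Ratio = 2.6 / 16.7 = 0.15569
d = 24.8 * 0.15569^0.8 = 5.6 cm

5.6


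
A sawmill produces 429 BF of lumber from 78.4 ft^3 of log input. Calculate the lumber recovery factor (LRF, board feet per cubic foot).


Formula: LRF = Lumber Output (BF) / Log Input (ft^3)
LRF = 429 BF / 78.4 ft^3
LRF = 5.47 BF/ft^3

5.47


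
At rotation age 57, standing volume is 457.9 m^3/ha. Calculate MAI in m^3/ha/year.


Formula: MAI = Total Volume / Stand Age
MAI = 457.9 m^3/ha / 57 years
MAI = 8.03 m^3/ha/year

8.03


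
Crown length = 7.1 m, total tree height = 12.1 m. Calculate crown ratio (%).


Formula: Crown Ratio = (Crown Length / Total Height) * 100
CR = (7.1 m / 12.1 m) * 100
CR = 0.5868 * 100 = 58.7%

58.7


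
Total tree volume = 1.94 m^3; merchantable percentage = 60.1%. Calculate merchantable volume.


Formula: MV = V_total * (merchantable_pct / 100)
Merchantable fraction = 60.1% / 100 = 0.601
MV = 1.94 m^3 * 0.601 = 1.166 m^3

1.166


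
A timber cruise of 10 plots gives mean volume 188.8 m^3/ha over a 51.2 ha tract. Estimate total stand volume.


Formula: Total Volume = Mean Volume per ha * Total Area
Total Volume = 188.8 m^3/ha * 51.2 ha
Total Volume = 9667 m^3

9667


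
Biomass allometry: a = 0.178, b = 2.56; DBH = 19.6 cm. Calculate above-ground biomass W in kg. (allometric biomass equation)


Formula: W = a * DBH^b  (allometric power law)
DBH^b = 19.6^2.56 = 2033.1787
W = 0.178 * 2033.1787 = 361.9 kg

361.9


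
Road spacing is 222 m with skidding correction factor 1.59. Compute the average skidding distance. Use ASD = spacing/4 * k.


Formula: ASD = (spacing / 4) * correction
Uncorrected distance = spacing / 4 = 222 / 4 = 55.5 m
ASD = 55.5 * 1.59 = 88 m

88


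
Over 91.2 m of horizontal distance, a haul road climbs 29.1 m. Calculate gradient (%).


Formula: Gradient = rise / run * 100
Gradient = 29.1 / 91.2 * 100 = 31.9%

31.9


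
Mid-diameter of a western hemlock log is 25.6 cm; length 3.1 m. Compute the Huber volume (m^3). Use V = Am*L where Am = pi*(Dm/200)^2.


Huber: V = Am * L,  Am = pi*(Dm/200)^2
Am = pi*(25.6/200)^2 = 0.051472 m^2
V = 0.051472*3.1 = 0.1596 m^3

0.1596


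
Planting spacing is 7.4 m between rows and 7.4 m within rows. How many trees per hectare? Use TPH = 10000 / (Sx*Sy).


Formula: TPH = 10000 m^2/ha / (spacing_x * spacing_y)
Area per tree = 7.4 m * 7.4 m = 54.76 m^2
TPH = 10000 / 54.76 = 183 trees/ha

183


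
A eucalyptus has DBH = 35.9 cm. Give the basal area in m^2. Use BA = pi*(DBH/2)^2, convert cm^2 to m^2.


Formula: BA = pi * (DBH/2)^2 / 10000  (cm^2 to m^2)
Radius = DBH/2 = 35.9/2 = 17.95 cm
BA = pi * 17.95^2 / 10000
   = 1012.229 cm^2 / 10000
   = 0.1012 m^2

0.1012


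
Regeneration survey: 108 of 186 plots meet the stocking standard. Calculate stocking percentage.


Formula: Stocking % = stocked plots / total plots * 100
Stocking = 108 / 186 * 100
Stocking = 0.5806 * 100 = 58.1%

58.1


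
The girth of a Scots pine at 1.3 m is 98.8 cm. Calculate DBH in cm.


Formula: DBH = C / pi
DBH = 98.8 / pi
pi = 3.14159...
DBH = 31.4 cm

31.4


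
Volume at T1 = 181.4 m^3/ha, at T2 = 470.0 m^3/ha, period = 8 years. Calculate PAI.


Formula: PAI = (V_T2 - V_T1) / (T2 - T1)
Volume increment = 470.0 - 181.4 = 288.6 m^3/ha
PAI = 288.6 / 8 = 36.08 m^3/ha/year

36.08


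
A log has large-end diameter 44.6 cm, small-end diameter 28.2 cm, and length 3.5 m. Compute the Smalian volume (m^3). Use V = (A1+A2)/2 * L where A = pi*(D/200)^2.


Smalian: V = (A1 + A2)/2 * L,  A = pi*(D/200)^2
A1 = pi*(44.6/200)^2 = 0.156228 m^2
A2 = pi*(28.2/200)^2 = 0.062458 m^2
V = (0.156228+0.062458)/2*3.5 = 0.3827 m^3

0.3827


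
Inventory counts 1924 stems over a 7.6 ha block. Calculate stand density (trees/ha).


Formula: Stand Density = N_trees / Area_ha
Density = 1924 trees / 7.6 ha
Density = 253 trees/ha

253


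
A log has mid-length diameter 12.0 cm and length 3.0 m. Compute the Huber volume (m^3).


Huber: V = Am * L,  Am = pi*(Dm/200)^2
Am = pi*(12.0/200)^2 = 0.01131 m^2
V = 0.01131*3.0 = 0.0339 m^3

0.0339


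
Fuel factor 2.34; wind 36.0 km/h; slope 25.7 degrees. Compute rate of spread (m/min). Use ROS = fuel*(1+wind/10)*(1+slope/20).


Formula: ROS = fuel * (1 + wind/10) * (1 + slope/20)
Wind factor = 1 + 36.0/10 = 4.6
Slope factor = 1 + 25.7/20 = 2.285
ROS = 2.34 * 4.6 * 2.285 = 24.6 m/min

24.6


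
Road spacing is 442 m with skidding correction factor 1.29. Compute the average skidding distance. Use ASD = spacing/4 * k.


Formula: ASD = (spacing / 4) * correction
Uncorrected distance = spacing / 4 = 442 / 4 = 110.5 m
ASD = 110.5 * 1.29 = 143 m

143


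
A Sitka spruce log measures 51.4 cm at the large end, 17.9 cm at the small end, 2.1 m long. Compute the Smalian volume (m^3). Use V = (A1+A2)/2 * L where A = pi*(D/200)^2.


Smalian: V = (A1 + A2)/2 * L,  A = pi*(D/200)^2
A1 = pi*(51.4/200)^2 = 0.207499 m^2
A2 = pi*(17.9/200)^2 = 0.025165 m^2
V = (0.207499+0.025165)/2*2.1 = 0.2443 m^3

0.2443


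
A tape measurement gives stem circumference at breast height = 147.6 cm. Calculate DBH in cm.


Formula: DBH = C / pi
DBH = 147.6 / pi
pi = 3.14159...
DBH = 47.0 cm

47.0


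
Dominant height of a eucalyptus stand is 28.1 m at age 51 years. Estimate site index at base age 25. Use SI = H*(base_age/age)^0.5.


Formula: SI = H_dom * (base_age / age)^0.5
Age ratio = 25 / 51 = 0.4902
sqrt(age_ratio) = 0.70014
SI = 28.1 * 0.70014 = 19.7 m

19.7


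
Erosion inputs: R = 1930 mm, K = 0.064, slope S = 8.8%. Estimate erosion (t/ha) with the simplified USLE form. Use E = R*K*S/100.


Formula: E = R * K * S / 100  (simplified USLE)
R * K = 1930 * 0.064 = 123.52
E = 123.52 * 8.8 / 100 = 10.87 t/ha

10.87


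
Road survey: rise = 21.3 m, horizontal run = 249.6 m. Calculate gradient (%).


Formula: Gradient = rise / run * 100
Gradient = 21.3 / 249.6 * 100 = 8.5%

8.5


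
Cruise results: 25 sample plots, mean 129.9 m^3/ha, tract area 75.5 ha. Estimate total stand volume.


Formula: Total Volume = Mean Volume per ha * Total Area
Total Volume = 129.9 m^3/ha * 75.5 ha
Total Volume = 9807 m^3

9807


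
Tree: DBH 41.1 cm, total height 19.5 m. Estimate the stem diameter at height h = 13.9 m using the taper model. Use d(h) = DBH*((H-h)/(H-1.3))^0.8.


Taper: d(h) = DBH * ((H - h) / (H - 1.3))^0.8
Numerator = H - h = 19.5 - 13.9 = 5.6 m
Denominator = H - 1.3 = 19.5 - 1.3 = 18.2 m
Ratio = 5.6 / 18.2 = 0.30769
d = 41.1 * 0.30769^0.8 = 16.0 cm

16.0


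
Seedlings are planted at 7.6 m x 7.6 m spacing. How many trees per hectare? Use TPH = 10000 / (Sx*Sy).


Formula: TPH = 10000 m^2/ha / (spacing_x * spacing_y)
Area per tree = 7.6 m * 7.6 m = 57.76 m^2
TPH = 10000 / 57.76 = 173 trees/ha

173


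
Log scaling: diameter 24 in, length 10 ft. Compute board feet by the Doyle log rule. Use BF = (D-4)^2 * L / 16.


Doyle: BF = (D - 4)^2 * L / 16
Adjusted diameter = 24 - 4 = 20 in
(D-4)^2 = 20^2 = 400
BF = 400 * 10 / 16 = 250 BF

250


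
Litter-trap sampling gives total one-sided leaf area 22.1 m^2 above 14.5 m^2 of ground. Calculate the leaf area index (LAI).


Formula: LAI = total leaf area / ground area  (dimensionless)
LAI = 22.1 m^2 / 14.5 m^2
LAI = 1.52

1.52


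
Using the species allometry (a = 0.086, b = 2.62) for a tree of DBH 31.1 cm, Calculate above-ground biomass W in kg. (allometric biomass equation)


Formula: W = a * DBH^b  (allometric power law)
DBH^b = 31.1^2.62 = 8147.6473
W = 0.086 * 8147.6473 = 700.7 kg

700.7


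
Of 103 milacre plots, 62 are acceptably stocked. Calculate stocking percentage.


Formula: Stocking % = stocked plots / total plots * 100
Stocking = 62 / 103 * 100
Stocking = 0.6019 * 100 = 60.2%

60.2


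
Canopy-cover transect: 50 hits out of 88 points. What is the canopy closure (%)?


Formula: Canopy closure = covered points / total points * 100
Closure = 50 / 88 * 100
Closure = 0.5682 * 100 = 56.8%

56.8


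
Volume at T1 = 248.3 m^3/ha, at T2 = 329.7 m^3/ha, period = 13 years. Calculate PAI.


Formula: PAI = (V_T2 - V_T1) / (T2 - T1)
Volume increment = 329.7 - 248.3 = 81.4 m^3/ha
PAI = 81.4 / 13 = 6.26 m^3/ha/year

6.26


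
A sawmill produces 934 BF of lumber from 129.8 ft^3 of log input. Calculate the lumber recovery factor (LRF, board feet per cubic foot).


Formula: LRF = Lumber Output (BF) / Log Input (ft^3)
LRF = 934 BF / 129.8 ft^3
LRF = 7.2 BF/ft^3

7.2


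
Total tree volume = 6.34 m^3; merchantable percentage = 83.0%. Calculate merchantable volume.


Formula: MV = V_total * (merchantable_pct / 100)
Merchantable fraction = 83.0% / 100 = 0.83
MV = 6.34 m^3 * 0.83 = 5.262 m^3

5.262


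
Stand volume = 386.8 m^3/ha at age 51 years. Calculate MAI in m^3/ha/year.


Formula: MAI = Total Volume / Stand Age
MAI = 386.8 m^3/ha / 51 years
MAI = 7.58 m^3/ha/year

7.58


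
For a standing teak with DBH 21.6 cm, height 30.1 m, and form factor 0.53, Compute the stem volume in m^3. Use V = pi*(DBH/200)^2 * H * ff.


Formula: V = pi * (DBH/200)^2 * H * ff
Radius = DBH/200 = 21.6/200 = 0.108 m
Radius^2 = 0.108^2 = 0.011664 m^2
V = pi * 0.011664 * 30.1 * 0.53
V = 0.585 m^3

0.585


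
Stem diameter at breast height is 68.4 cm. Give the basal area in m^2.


Formula: BA = pi * (DBH/2)^2 / 10000  (cm^2 to m^2)
Radius = DBH/2 = 68.4/2 = 34.2 cm
BA = pi * 34.2^2 / 10000
   = 3674.5324 cm^2 / 10000
   = 0.3675 m^2

0.3675


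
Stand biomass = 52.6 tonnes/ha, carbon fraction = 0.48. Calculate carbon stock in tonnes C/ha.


Formula: Carbon Stock = Biomass * Carbon Fraction
C = 52.6 t/ha * 0.48
C = 25.2 t C/ha

25.2


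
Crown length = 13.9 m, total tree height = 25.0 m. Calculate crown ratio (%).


Formula: Crown Ratio = (Crown Length / Total Height) * 100
CR = (13.9 m / 25.0 m) * 100
CR = 0.556 * 100 = 55.6%

55.6


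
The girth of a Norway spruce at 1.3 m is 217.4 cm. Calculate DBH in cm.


Formula: DBH = C / pi
DBH = 217.4 / pi
pi = 3.14159...
DBH = 69.2 cm

69.2


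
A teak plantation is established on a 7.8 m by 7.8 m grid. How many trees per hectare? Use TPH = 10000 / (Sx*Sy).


Formula: TPH = 10000 m^2/ha / (spacing_x * spacing_y)
Area per tree = 7.8 m * 7.8 m = 60.84 m^2
TPH = 10000 / 60.84 = 164 trees/ha

164


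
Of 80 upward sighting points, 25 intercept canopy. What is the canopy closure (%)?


Formula: Canopy closure = covered points / total points * 100
Closure = 25 / 80 * 100
Closure = 0.3125 * 100 = 31.3%

31.3


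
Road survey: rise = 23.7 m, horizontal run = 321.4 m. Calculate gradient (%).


Formula: Gradient = rise / run * 100
Gradient = 23.7 / 321.4 * 100 = 7.4%

7.4


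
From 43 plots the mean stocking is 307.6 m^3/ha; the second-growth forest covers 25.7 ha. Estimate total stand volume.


Formula: Total Volume = Mean Volume per ha * Total Area
Total Volume = 307.6 m^3/ha * 25.7 ha
Total Volume = 7905 m^3

7905


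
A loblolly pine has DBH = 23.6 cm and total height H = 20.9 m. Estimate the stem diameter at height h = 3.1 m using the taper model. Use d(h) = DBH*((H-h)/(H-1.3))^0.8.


Taper: d(h) = DBH * ((H - h) / (H - 1.3))^0.8
Numerator = H - h = 20.9 - 3.1 = 17.8 m
Denominator = H - 1.3 = 20.9 - 1.3 = 19.6 m
Ratio = 17.8 / 19.6 = 0.90816
d = 23.6 * 0.90816^0.8 = 21.8 cm

21.8


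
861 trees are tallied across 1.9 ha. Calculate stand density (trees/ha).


Formula: Stand Density = N_trees / Area_ha
Density = 861 trees / 1.9 ha
Density = 453 trees/ha

453


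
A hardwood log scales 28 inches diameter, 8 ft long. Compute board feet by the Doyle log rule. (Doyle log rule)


Doyle: BF = (D - 4)^2 * L / 16
Adjusted diameter = 28 - 4 = 24 in
(D-4)^2 = 24^2 = 576
BF = 576 * 8 / 16 = 288 BF

288


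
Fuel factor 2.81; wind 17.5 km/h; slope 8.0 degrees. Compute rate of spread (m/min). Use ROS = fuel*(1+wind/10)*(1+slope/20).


Formula: ROS = fuel * (1 + wind/10) * (1 + slope/20)
Wind factor = 1 + 17.5/10 = 2.75
Slope factor = 1 + 8.0/20 = 1.4
ROS = 2.81 * 2.75 * 1.4 = 10.82 m/min

10.82


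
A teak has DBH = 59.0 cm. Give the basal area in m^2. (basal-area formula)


Formula: BA = pi * (DBH/2)^2 / 10000  (cm^2 to m^2)
Radius = DBH/2 = 59.0/2 = 29.5 cm
BA = pi * 29.5^2 / 10000
   = 2733.971 cm^2 / 10000
   = 0.2734 m^2

0.2734


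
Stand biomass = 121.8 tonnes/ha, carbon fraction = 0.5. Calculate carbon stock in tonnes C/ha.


Formula: Carbon Stock = Biomass * Carbon Fraction
C = 121.8 t/ha * 0.5
C = 60.9 t C/ha

60.9


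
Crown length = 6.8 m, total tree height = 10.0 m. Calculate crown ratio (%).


Formula: Crown Ratio = (Crown Length / Total Height) * 100
CR = (6.8 m / 10.0 m) * 100
CR = 0.68 * 100 = 68.0%

68.0


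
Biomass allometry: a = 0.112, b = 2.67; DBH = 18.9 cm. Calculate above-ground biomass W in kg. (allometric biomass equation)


Formula: W = a * DBH^b  (allometric power law)
DBH^b = 18.9^2.67 = 2559.4875
W = 0.112 * 2559.4875 = 286.7 kg

286.7


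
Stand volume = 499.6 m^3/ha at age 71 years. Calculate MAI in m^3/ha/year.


Formula: MAI = Total Volume / Stand Age
MAI = 499.6 m^3/ha / 71 years
MAI = 7.04 m^3/ha/year

7.04


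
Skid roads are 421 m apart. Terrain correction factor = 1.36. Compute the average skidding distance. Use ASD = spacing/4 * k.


Formula: ASD = (spacing / 4) * correction
Uncorrected distance = spacing / 4 = 421 / 4 = 105.25 m
ASD = 105.25 * 1.36 = 143 m

143


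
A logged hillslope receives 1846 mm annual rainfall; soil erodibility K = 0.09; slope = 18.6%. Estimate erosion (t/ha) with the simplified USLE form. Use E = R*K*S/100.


Formula: E = R * K * S / 100  (simplified USLE)
R * K = 1846 * 0.09 = 166.14
E = 166.14 * 18.6 / 100 = 30.9 t/ha

30.9


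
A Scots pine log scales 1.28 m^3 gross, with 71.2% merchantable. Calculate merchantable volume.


Formula: MV = V_total * (merchantable_pct / 100)
Merchantable fraction = 71.2% / 100 = 0.712
MV = 1.28 m^3 * 0.712 = 0.911 m^3

0.911


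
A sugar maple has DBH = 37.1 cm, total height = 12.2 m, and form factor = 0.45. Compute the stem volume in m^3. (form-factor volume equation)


Formula: V = pi * (DBH/200)^2 * H * ff
Radius = DBH/200 = 37.1/200 = 0.1855 m
Radius^2 = 0.1855^2 = 0.03441025 m^2
V = pi * 0.03441025 * 12.2 * 0.45
V = 0.593 m^3

0.593


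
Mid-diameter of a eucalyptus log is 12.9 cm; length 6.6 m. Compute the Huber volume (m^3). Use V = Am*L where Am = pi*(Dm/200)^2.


Huber: V = Am * L,  Am = pi*(Dm/200)^2
Am = pi*(12.9/200)^2 = 0.01307 m^2
V = 0.01307*6.6 = 0.0863 m^3

0.0863


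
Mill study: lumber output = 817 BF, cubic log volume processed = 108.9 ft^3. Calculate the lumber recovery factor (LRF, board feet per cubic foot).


Formula: LRF = Lumber Output (BF) / Log Input (ft^3)
LRF = 817 BF / 108.9 ft^3
LRF = 7.5 BF/ft^3

7.5


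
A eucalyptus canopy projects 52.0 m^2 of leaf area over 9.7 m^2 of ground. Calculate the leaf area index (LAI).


Formula: LAI = total leaf area / ground area  (dimensionless)
LAI = 52.0 m^2 / 9.7 m^2
LAI = 5.36

5.36


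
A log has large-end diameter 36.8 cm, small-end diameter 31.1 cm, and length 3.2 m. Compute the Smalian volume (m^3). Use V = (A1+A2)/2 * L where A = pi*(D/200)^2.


Smalian: V = (A1 + A2)/2 * L,  A = pi*(D/200)^2
A1 = pi*(36.8/200)^2 = 0.106362 m^2
A2 = pi*(31.1/200)^2 = 0.075964 m^2
V = (0.106362+0.075964)/2*3.2 = 0.2917 m^3

0.2917


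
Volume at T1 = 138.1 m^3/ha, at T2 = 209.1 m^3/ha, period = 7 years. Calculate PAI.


Formula: PAI = (V_T2 - V_T1) / (T2 - T1)
Volume increment = 209.1 - 138.1 = 71.0 m^3/ha
PAI = 71.0 / 7 = 10.14 m^3/ha/year

10.14


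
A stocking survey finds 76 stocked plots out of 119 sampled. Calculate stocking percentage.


Formula: Stocking % = stocked plots / total plots * 100
Stocking = 76 / 119 * 100
Stocking = 0.6387 * 100 = 63.9%

63.9


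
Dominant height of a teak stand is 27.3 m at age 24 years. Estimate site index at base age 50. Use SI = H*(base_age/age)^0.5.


Formula: SI = H_dom * (base_age / age)^0.5
Age ratio = 50 / 24 = 2.08333
sqrt(age_ratio) = 1.44338
SI = 27.3 * 1.44338 = 39.4 m

39.4


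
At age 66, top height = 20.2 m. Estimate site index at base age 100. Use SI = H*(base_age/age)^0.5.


Formula: SI = H_dom * (base_age / age)^0.5
Age ratio = 100 / 66 = 1.51515
sqrt(age_ratio) = 1.23091
SI = 20.2 * 1.23091 = 24.9 m

24.9


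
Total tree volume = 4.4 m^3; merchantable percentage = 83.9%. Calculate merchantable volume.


Formula: MV = V_total * (merchantable_pct / 100)
Merchantable fraction = 83.9% / 100 = 0.839
MV = 4.4 m^3 * 0.839 = 3.692 m^3

3.692


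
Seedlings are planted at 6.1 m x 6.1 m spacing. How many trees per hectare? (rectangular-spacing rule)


Formula: TPH = 10000 m^2/ha / (spacing_x * spacing_y)
Area per tree = 6.1 m * 6.1 m = 37.21 m^2
TPH = 10000 / 37.21 = 269 trees/ha

269


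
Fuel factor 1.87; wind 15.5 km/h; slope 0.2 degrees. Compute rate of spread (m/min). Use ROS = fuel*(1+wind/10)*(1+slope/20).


Formula: ROS = fuel * (1 + wind/10) * (1 + slope/20)
Wind factor = 1 + 15.5/10 = 2.55
Slope factor = 1 + 0.2/20 = 1.01
ROS = 1.87 * 2.55 * 1.01 = 4.82 m/min

4.82


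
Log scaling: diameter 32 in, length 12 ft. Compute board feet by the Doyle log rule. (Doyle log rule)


Doyle: BF = (D - 4)^2 * L / 16
Adjusted diameter = 32 - 4 = 28 in
(D-4)^2 = 28^2 = 784
BF = 784 * 12 / 16 = 588 BF

588


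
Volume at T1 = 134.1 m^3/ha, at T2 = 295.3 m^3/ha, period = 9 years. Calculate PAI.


Formula: PAI = (V_T2 - V_T1) / (T2 - T1)
Volume increment = 295.3 - 134.1 = 161.2 m^3/ha
PAI = 161.2 / 9 = 17.91 m^3/ha/year

17.91


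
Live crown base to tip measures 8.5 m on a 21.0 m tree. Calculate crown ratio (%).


Formula: Crown Ratio = (Crown Length / Total Height) * 100
CR = (8.5 m / 21.0 m) * 100
CR = 0.4048 * 100 = 40.5%

40.5


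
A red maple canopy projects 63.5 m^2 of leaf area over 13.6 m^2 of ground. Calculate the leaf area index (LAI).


Formula: LAI = total leaf area / ground area  (dimensionless)
LAI = 63.5 m^2 / 13.6 m^2
LAI = 4.67

4.67


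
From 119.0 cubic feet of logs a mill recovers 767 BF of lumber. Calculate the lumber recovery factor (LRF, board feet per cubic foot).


Formula: LRF = Lumber Output (BF) / Log Input (ft^3)
LRF = 767 BF / 119.0 ft^3
LRF = 6.45 BF/ft^3

6.45


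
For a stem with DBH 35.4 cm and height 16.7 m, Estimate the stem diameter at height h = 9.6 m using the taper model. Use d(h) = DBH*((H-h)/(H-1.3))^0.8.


Taper: d(h) = DBH * ((H - h) / (H - 1.3))^0.8
Numerator = H - h = 16.7 - 9.6 = 7.1 m
Denominator = H - 1.3 = 16.7 - 1.3 = 15.4 m
Ratio = 7.1 / 15.4 = 0.46104
d = 35.4 * 0.46104^0.8 = 19.1 cm

19.1


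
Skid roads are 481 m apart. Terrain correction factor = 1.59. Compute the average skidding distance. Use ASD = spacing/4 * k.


Formula: ASD = (spacing / 4) * correction
Uncorrected distance = spacing / 4 = 481 / 4 = 120.25 m
ASD = 120.25 * 1.59 = 191 m

191


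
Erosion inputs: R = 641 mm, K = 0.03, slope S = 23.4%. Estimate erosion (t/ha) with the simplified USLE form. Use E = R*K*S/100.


Formula: E = R * K * S / 100  (simplified USLE)
R * K = 641 * 0.03 = 19.23
E = 19.23 * 23.4 / 100 = 4.5 t/ha

4.5


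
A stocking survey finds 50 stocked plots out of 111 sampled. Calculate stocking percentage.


Formula: Stocking % = stocked plots / total plots * 100
Stocking = 50 / 111 * 100
Stocking = 0.4505 * 100 = 45.0%

45.0


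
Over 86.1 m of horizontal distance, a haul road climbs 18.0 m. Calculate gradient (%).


Formula: Gradient = rise / run * 100
Gradient = 18.0 / 86.1 * 100 = 20.9%

20.9


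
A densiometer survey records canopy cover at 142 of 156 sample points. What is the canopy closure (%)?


Formula: Canopy closure = covered points / total points * 100
Closure = 142 / 156 * 100
Closure = 0.9103 * 100 = 91.0%

91.0


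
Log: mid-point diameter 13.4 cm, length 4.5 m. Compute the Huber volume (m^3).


Huber: V = Am * L,  Am = pi*(Dm/200)^2
Am = pi*(13.4/200)^2 = 0.014103 m^2
V = 0.014103*4.5 = 0.0635 m^3

0.0635


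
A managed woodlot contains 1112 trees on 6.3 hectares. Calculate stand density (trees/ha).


Formula: Stand Density = N_trees / Area_ha
Density = 1112 trees / 6.3 ha
Density = 177 trees/ha

177


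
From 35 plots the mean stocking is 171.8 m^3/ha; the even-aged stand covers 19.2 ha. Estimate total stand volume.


Formula: Total Volume = Mean Volume per ha * Total Area
Total Volume = 171.8 m^3/ha * 19.2 ha
Total Volume = 3299 m^3

3299


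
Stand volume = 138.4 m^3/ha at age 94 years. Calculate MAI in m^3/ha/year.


Formula: MAI = Total Volume / Stand Age
MAI = 138.4 m^3/ha / 94 years
MAI = 1.47 m^3/ha/year

1.47


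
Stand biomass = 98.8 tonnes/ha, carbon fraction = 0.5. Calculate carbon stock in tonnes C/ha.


Formula: Carbon Stock = Biomass * Carbon Fraction
C = 98.8 t/ha * 0.5
C = 49.4 t C/ha

49.4


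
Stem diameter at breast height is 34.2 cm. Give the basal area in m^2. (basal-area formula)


Formula: BA = pi * (DBH/2)^2 / 10000  (cm^2 to m^2)
Radius = DBH/2 = 34.2/2 = 17.1 cm
BA = pi * 17.1^2 / 10000
   = 918.6331 cm^2 / 10000
   = 0.0919 m^2

0.0919


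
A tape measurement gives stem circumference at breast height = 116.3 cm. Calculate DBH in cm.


Formula: DBH = C / pi
DBH = 116.3 / pi
pi = 3.14159...
DBH = 37.0 cm

37.0


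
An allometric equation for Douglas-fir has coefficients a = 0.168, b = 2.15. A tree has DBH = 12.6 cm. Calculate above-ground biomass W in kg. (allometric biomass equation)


Formula: W = a * DBH^b  (allometric power law)
DBH^b = 12.6^2.15 = 232.165
W = 0.168 * 232.165 = 39.0 kg

39.0


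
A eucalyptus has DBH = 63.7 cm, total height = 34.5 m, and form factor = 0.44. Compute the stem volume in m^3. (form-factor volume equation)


Formula: V = pi * (DBH/200)^2 * H * ff
Radius = DBH/200 = 63.7/200 = 0.3185 m
Radius^2 = 0.3185^2 = 0.10144225 m^2
V = pi * 0.10144225 * 34.5 * 0.44
V = 4.838 m^3

4.838


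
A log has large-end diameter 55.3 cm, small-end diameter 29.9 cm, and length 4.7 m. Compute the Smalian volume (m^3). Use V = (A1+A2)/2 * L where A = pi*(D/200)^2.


Smalian: V = (A1 + A2)/2 * L,  A = pi*(D/200)^2
A1 = pi*(55.3/200)^2 = 0.240182 m^2
A2 = pi*(29.9/200)^2 = 0.070215 m^2
V = (0.240182+0.070215)/2*4.7 = 0.7294 m^3

0.7294


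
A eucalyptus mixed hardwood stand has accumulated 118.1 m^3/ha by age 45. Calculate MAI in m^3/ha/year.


Formula: MAI = Total Volume / Stand Age
MAI = 118.1 m^3/ha / 45 years
MAI = 2.62 m^3/ha/year

2.62


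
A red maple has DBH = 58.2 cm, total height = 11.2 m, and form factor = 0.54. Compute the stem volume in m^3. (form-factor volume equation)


Formula: V = pi * (DBH/200)^2 * H * ff
Radius = DBH/200 = 58.2/200 = 0.291 m
Radius^2 = 0.291^2 = 0.084681 m^2
V = pi * 0.084681 * 11.2 * 0.54
V = 1.609 m^3

1.609


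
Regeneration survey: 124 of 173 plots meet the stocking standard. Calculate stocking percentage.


Formula: Stocking % = stocked plots / total plots * 100
Stocking = 124 / 173 * 100
Stocking = 0.7168 * 100 = 71.7%

71.7


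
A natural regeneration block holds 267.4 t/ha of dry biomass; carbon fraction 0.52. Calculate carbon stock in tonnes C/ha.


Formula: Carbon Stock = Biomass * Carbon Fraction
C = 267.4 t/ha * 0.52
C = 139.0 t C/ha

139.0


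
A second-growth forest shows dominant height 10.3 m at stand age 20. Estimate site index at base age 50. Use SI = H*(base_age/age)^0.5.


Formula: SI = H_dom * (base_age / age)^0.5
Age ratio = 50 / 20 = 2.5
sqrt(age_ratio) = 1.58114
SI = 10.3 * 1.58114 = 16.3 m

16.3


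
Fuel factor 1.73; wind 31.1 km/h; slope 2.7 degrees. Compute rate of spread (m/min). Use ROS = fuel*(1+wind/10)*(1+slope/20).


Formula: ROS = fuel * (1 + wind/10) * (1 + slope/20)
Wind factor = 1 + 31.1/10 = 4.11
Slope factor = 1 + 2.7/20 = 1.135
ROS = 1.73 * 4.11 * 1.135 = 8.07 m/min

8.07


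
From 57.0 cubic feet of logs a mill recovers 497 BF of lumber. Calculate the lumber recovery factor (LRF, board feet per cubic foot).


Formula: LRF = Lumber Output (BF) / Log Input (ft^3)
LRF = 497 BF / 57.0 ft^3
LRF = 8.72 BF/ft^3

8.72


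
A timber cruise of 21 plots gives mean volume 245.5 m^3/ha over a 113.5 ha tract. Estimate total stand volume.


Formula: Total Volume = Mean Volume per ha * Total Area
Total Volume = 245.5 m^3/ha * 113.5 ha
Total Volume = 27864 m^3

27864


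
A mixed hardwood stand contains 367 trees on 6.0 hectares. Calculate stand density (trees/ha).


Formula: Stand Density = N_trees / Area_ha
Density = 367 trees / 6.0 ha
Density = 61 trees/ha

61


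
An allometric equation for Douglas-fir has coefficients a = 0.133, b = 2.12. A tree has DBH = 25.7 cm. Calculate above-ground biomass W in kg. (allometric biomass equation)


Formula: W = a * DBH^b  (allometric power law)
DBH^b = 25.7^2.12 = 975.1204
W = 0.133 * 975.1204 = 129.7 kg

129.7


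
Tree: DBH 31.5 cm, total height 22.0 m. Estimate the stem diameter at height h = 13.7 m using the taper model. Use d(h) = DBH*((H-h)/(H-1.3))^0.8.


Taper: d(h) = DBH * ((H - h) / (H - 1.3))^0.8
Numerator = H - h = 22.0 - 13.7 = 8.3 m
Denominator = H - 1.3 = 22.0 - 1.3 = 20.7 m
Ratio = 8.3 / 20.7 = 0.40097
d = 31.5 * 0.40097^0.8 = 15.2 cm

15.2


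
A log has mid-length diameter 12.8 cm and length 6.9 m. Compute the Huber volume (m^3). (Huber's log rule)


Huber: V = Am * L,  Am = pi*(Dm/200)^2
Am = pi*(12.8/200)^2 = 0.012868 m^2
V = 0.012868*6.9 = 0.0888 m^3

0.0888


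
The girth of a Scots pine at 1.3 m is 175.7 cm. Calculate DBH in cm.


Formula: DBH = C / pi
DBH = 175.7 / pi
pi = 3.14159...
DBH = 55.9 cm

55.9


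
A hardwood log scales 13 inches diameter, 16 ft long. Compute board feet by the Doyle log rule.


Doyle: BF = (D - 4)^2 * L / 16
Adjusted diameter = 13 - 4 = 9 in
(D-4)^2 = 9^2 = 81
BF = 81 * 16 / 16 = 81 BF

81


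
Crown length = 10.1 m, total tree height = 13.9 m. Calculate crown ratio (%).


Formula: Crown Ratio = (Crown Length / Total Height) * 100
CR = (10.1 m / 13.9 m) * 100
CR = 0.7266 * 100 = 72.7%

72.7


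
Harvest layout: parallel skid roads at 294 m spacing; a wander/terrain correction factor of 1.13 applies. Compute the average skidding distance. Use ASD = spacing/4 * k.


Formula: ASD = (spacing / 4) * correction
Uncorrected distance = spacing / 4 = 294 / 4 = 73.5 m
ASD = 73.5 * 1.13 = 83 m

83


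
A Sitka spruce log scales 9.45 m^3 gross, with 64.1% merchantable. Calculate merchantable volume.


Formula: MV = V_total * (merchantable_pct / 100)
Merchantable fraction = 64.1% / 100 = 0.641
MV = 9.45 m^3 * 0.641 = 6.057 m^3

6.057


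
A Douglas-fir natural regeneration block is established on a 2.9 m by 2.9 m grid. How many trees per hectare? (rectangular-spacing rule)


Formula: TPH = 10000 m^2/ha / (spacing_x * spacing_y)
Area per tree = 2.9 m * 2.9 m = 8.41 m^2
TPH = 10000 / 8.41 = 1189 trees/ha

1189


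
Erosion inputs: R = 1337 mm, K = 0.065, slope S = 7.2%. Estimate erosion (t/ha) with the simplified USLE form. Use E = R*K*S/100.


Formula: E = R * K * S / 100  (simplified USLE)
R * K = 1337 * 0.065 = 86.905
E = 86.905 * 7.2 / 100 = 6.26 t/ha

6.26


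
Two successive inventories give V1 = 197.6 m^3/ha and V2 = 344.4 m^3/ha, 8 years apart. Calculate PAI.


Formula: PAI = (V_T2 - V_T1) / (T2 - T1)
Volume increment = 344.4 - 197.6 = 146.8 m^3/ha
PAI = 146.8 / 8 = 18.35 m^3/ha/year

18.35


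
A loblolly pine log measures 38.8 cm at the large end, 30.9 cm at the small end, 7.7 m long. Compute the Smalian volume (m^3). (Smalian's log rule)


Smalian: V = (A1 + A2)/2 * L,  A = pi*(D/200)^2
A1 = pi*(38.8/200)^2 = 0.118237 m^2
A2 = pi*(30.9/200)^2 = 0.074991 m^2
V = (0.118237+0.074991)/2*7.7 = 0.7439 m^3

0.7439


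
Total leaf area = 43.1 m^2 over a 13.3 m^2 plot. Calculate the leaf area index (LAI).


Formula: LAI = total leaf area / ground area  (dimensionless)
LAI = 43.1 m^2 / 13.3 m^2
LAI = 3.24

3.24
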